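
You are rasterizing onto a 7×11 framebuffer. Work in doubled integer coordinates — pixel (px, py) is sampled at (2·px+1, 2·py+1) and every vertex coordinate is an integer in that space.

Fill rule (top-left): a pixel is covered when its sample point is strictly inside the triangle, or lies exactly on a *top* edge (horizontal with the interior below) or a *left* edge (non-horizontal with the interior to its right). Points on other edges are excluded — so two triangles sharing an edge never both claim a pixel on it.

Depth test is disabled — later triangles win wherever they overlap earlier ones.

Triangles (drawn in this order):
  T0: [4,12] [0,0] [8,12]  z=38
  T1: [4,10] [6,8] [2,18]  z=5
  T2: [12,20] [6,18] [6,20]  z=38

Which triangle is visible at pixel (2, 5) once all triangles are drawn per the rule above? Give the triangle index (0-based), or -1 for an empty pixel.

T0:
  2·area = 48
  edge (4, 12)→(0, 0): d=(-4,-12) top-left  bias=+0
  edge (0, 0)→(8, 12): d=(8,12) right/bottom  bias=-1
  edge (8, 12)→(4, 12): d=(-4,0) right/bottom  bias=-1
    (0,1)@(1, 3): e=[0,12,36] → X  [on edge]
    (1,1)@(3, 3): e=[24,-12,36] → .
    (0,2)@(1, 5): e=[-8,28,28] → .
    (1,2)@(3, 5): e=[16,4,28] → X
    (2,2)@(5, 5): e=[40,-20,28] → .
    (1,3)@(3, 7): e=[8,20,20] → X
    (2,3)@(5, 7): e=[32,-4,20] → .
    (1,4)@(3, 9): e=[0,36,12] → X  [on edge]
    (2,4)@(5, 9): e=[24,12,12] → X
    (3,4)@(7, 9): e=[48,-12,12] → .
    (1,5)@(3, 11): e=[-8,52,4] → .
    (2,5)@(5, 11): e=[16,28,4] → X
    (2,7)@(5, 15): e=[0,60,-12] → .  [on edge]
    (3,10)@(7, 21): e=[0,84,-36] → .  [on edge]
  covered (7 px):
    . . . . . . .
    X . . . . . .
    . X . . . . .
    . X . . . . .
    . X X . . . .
    . . X X . . .
    . . . . . . .
    . . . . . . .
    . . . . . . .
    . . . . . . .
    . . . . . . .
T1:
  2·area = 12
  edge (4, 10)→(6, 8): d=(2,-2) top-left  bias=+0
  edge (6, 8)→(2, 18): d=(-4,10) right/bottom  bias=-1
  edge (2, 18)→(4, 10): d=(2,-8) top-left  bias=+0
    (6,0)@(13, 1): e=[0,-42,54] → .  [on edge]
    (5,1)@(11, 3): e=[0,-30,42] → .  [on edge]
    (4,2)@(9, 5): e=[0,-18,30] → .  [on edge]
    (3,3)@(7, 7): e=[0,-6,18] → .  [on edge]
    (2,4)@(5, 9): e=[0,6,6] → X  [on edge]
    (3,4)@(7, 9): e=[4,-14,22] → .
    (1,5)@(3, 11): e=[0,18,-6] → .  [on edge]
    (2,5)@(5, 11): e=[4,-2,10] → .
    (0,6)@(1, 13): e=[0,30,-18] → .  [on edge]
    (1,7)@(3, 15): e=[8,2,2] → X
    (2,7)@(5, 15): e=[12,-18,18] → .
    (1,8)@(3, 17): e=[12,-6,6] → .
  covered (2 px):
    . . . . . . .
    . . . . . . .
    . . . . . . .
    . . . . . . .
    . . X . . . .
    . . . . . . .
    . . . . . . .
    . X . . . . .
    . . . . . . .
    . . . . . . .
    . . . . . . .
T2:
  2·area = 12  (B↔C swapped to make it positive)
  edge (12, 20)→(6, 20): d=(-6,0) right/bottom  bias=-1
  edge (6, 20)→(6, 18): d=(0,-2) top-left  bias=+0
  edge (6, 18)→(12, 20): d=(6,2) right/bottom  bias=-1
    (1,8)@(3, 17): e=[18,-6,0] → .  [on edge]
    (3,9)@(7, 19): e=[6,2,4] → X
    (4,9)@(9, 19): e=[6,6,0] → .  [on edge]
    (3,10)@(7, 21): e=[-6,2,16] → .
  covered (1 px):
    . . . . . . .
    . . . . . . .
    . . . . . . .
    . . . . . . .
    . . . . . . .
    . . . . . . .
    . . . . . . .
    . . . . . . .
    . . . . . . .
    . . . X . . .
    . . . . . . .

Z-buffer (winner per pixel, '.' = empty):
  . . . . . . .
  0 . . . . . .
  . 0 . . . . .
  . 0 . . . . .
  . 0 1 . . . .
  . . 0 0 . . .
  . . . . . . .
  . 1 . . . . .
  . . . . . . .
  . . . 2 . . .
  . . . . . . .

Answer: 0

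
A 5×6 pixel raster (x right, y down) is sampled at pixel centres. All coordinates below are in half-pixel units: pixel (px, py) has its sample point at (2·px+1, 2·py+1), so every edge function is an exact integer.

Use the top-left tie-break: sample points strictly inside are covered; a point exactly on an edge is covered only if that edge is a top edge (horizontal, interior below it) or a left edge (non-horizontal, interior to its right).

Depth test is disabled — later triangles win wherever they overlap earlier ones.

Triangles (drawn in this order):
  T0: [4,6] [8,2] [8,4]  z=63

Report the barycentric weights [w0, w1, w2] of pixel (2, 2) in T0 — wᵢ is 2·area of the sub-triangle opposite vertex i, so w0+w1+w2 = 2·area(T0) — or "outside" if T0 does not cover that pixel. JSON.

T0:
  2·area = 8
  edge (4, 6)→(8, 2): d=(4,-4) top-left  bias=+0
  edge (8, 2)→(8, 4): d=(0,2) right/bottom  bias=-1
  edge (8, 4)→(4, 6): d=(-4,2) right/bottom  bias=-1
    (4,0)@(9, 1): e=[0,-2,10] → .  [on edge]
    (3,1)@(7, 3): e=[0,2,6] → X  [on edge]
    (4,1)@(9, 3): e=[8,-2,2] → .
    (2,2)@(5, 5): e=[0,6,2] → X  [on edge]
    (3,2)@(7, 5): e=[8,2,-2] → .
    (1,3)@(3, 7): e=[0,10,-2] → .  [on edge]
    (2,3)@(5, 7): e=[8,6,-6] → .
    (0,4)@(1, 9): e=[0,14,-6] → .  [on edge]
  covered (2 px):
    . . . . .
    . . . X .
    . . X . .
    . . . . .
    . . . . .
    . . . . .

Answer: [6,2,0]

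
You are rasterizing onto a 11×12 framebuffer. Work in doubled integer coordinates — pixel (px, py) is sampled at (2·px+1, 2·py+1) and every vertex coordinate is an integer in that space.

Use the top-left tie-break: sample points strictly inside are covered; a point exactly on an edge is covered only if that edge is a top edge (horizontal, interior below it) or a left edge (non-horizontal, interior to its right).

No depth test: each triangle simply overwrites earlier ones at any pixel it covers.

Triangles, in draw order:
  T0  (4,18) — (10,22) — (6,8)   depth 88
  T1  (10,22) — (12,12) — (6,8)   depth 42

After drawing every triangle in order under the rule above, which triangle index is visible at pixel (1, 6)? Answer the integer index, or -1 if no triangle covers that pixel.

T0:
  2·area = 68  (B↔C swapped to make it positive)
  edge (4, 18)→(6, 8): d=(2,-10) top-left  bias=+0
  edge (6, 8)→(10, 22): d=(4,14) right/bottom  bias=-1
  edge (10, 22)→(4, 18): d=(-6,-4) top-left  bias=+0
    (3,1)@(7, 3): e=[0,-34,102] → ·  [on edge]
    (2,6)@(5, 13): e=[0,34,34] → █  [on edge]
    (3,6)@(7, 13): e=[20,6,42] → █
    (4,6)@(9, 13): e=[40,-22,50] → ·
    (2,7)@(5, 15): e=[4,42,22] → █
    (4,7)@(9, 15): e=[44,-14,38] → ·
    (2,8)@(5, 17): e=[8,50,10] → █
    (4,8)@(9, 17): e=[48,-6,26] → ·
    (2,9)@(5, 19): e=[12,58,-2] → ·
    (3,9)@(7, 19): e=[32,30,6] → █
    (4,9)@(9, 19): e=[52,2,14] → █
    (5,9)@(11, 19): e=[72,-26,22] → ·
    (1,11)@(3, 23): e=[0,102,-34] → ·  [on edge]
  covered (9 px):
    · · · · · · · · · · ·
    · · · · · · · · · · ·
    · · · · · · · · · · ·
    · · · · · · · · · · ·
    · · · · · · · · · · ·
    · · · · · · · · · · ·
    · · █ █ · · · · · · ·
    · · █ █ · · · · · · ·
    · · █ █ · · · · · · ·
    · · · █ █ · · · · · ·
    · · · · █ · · · · · ·
    · · · · · · · · · · ·
T1:
  2·area = 68  (B↔C swapped to make it positive)
  edge (10, 22)→(6, 8): d=(-4,-14) top-left  bias=+0
  edge (6, 8)→(12, 12): d=(6,4) right/bottom  bias=-1
  edge (12, 12)→(10, 22): d=(-2,10) right/bottom  bias=-1
    (6,3)@(13, 7): e=[102,-34,0] → ·  [on edge]
    (3,4)@(7, 9): e=[10,2,56] → █
    (4,4)@(9, 9): e=[38,-6,36] → ·
    (3,5)@(7, 11): e=[2,14,52] → █
    (4,5)@(9, 11): e=[30,6,32] → █
    (5,5)@(11, 11): e=[58,-2,12] → ·
    (3,6)@(7, 13): e=[-6,26,48] → ·
    (4,6)@(9, 13): e=[22,18,28] → █
    (5,6)@(11, 13): e=[50,10,8] → █
    (6,6)@(13, 13): e=[78,2,-12] → ·
    (4,7)@(9, 15): e=[14,30,24] → █
    (6,7)@(13, 15): e=[70,14,-16] → ·
    (5,8)@(11, 17): e=[34,34,0] → ·  [on edge]
  covered (8 px):
    · · · · · · · · · · ·
    · · · · · · · · · · ·
    · · · · · · · · · · ·
    · · · · · · · · · · ·
    · · · █ · · · · · · ·
    · · · █ █ · · · · · ·
    · · · · █ █ · · · · ·
    · · · · █ █ · · · · ·
    · · · · █ · · · · · ·
    · · · · · · · · · · ·
    · · · · · · · · · · ·
    · · · · · · · · · · ·

Z-buffer (winner per pixel, '.' = empty):
  . . . . . . . . . . .
  . . . . . . . . . . .
  . . . . . . . . . . .
  . . . . . . . . . . .
  . . . 1 . . . . . . .
  . . . 1 1 . . . . . .
  . . 0 0 1 1 . . . . .
  . . 0 0 1 1 . . . . .
  . . 0 0 1 . . . . . .
  . . . 0 0 . . . . . .
  . . . . 0 . . . . . .
  . . . . . . . . . . .

Answer: -1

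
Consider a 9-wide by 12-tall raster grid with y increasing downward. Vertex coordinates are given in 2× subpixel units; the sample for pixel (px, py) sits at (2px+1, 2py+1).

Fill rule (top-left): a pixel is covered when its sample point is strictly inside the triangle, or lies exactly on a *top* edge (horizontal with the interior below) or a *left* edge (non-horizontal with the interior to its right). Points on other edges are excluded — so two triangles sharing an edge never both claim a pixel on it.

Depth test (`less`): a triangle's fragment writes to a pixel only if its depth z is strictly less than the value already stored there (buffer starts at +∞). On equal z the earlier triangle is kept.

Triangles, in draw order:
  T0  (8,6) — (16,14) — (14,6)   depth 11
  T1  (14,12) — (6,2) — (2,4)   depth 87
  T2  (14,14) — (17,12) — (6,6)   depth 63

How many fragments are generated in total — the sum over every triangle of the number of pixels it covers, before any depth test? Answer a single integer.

T0:
  2·area = 48  (B↔C swapped to make it positive)
  edge (8, 6)→(14, 6): d=(6,0) top-left  bias=+0
  edge (14, 6)→(16, 14): d=(2,8) right/bottom  bias=-1
  edge (16, 14)→(8, 6): d=(-8,-8) top-left  bias=+0
    (1,0)@(3, 1): e=[-30,78,0] → .  [on edge]
    (2,1)@(5, 3): e=[-18,66,0] → .  [on edge]
    (3,2)@(7, 5): e=[-6,54,0] → .  [on edge]
    (4,3)@(9, 7): e=[6,42,0] → X  [on edge]
    (5,3)@(11, 7): e=[6,26,16] → X
    (6,3)@(13, 7): e=[6,10,32] → X
    (7,3)@(15, 7): e=[6,-6,48] → .
    (4,4)@(9, 9): e=[18,46,-16] → .
    (5,4)@(11, 9): e=[18,30,0] → X  [on edge]
    (7,4)@(15, 9): e=[18,-2,32] → .
    (5,5)@(11, 11): e=[30,34,-16] → .
    (6,5)@(13, 11): e=[30,18,0] → X  [on edge]
    (7,6)@(15, 13): e=[42,6,0] → X  [on edge]
    (8,7)@(17, 15): e=[54,-6,0] → .  [on edge]
  covered (8 px):
    . . . . . . . . .
    . . . . . . . . .
    . . . . . . . . .
    . . . . X X X . .
    . . . . . X X . .
    . . . . . . X X .
    . . . . . . . X .
    . . . . . . . . .
    . . . . . . . . .
    . . . . . . . . .
    . . . . . . . . .
    . . . . . . . . .
T1:
  2·area = 56  (B↔C swapped to make it positive)
  edge (14, 12)→(2, 4): d=(-12,-8) top-left  bias=+0
  edge (2, 4)→(6, 2): d=(4,-2) top-left  bias=+0
  edge (6, 2)→(14, 12): d=(8,10) right/bottom  bias=-1
    (2,1)@(5, 3): e=[36,2,18] → X
    (3,1)@(7, 3): e=[52,6,-2] → .
    (2,2)@(5, 5): e=[12,10,34] → X
    (3,2)@(7, 5): e=[28,14,14] → X
    (4,2)@(9, 5): e=[44,18,-6] → .
    (2,3)@(5, 7): e=[-12,18,50] → .
    (3,3)@(7, 7): e=[4,22,30] → X
    (4,3)@(9, 7): e=[20,26,10] → X
    (5,3)@(11, 7): e=[36,30,-10] → .
    (3,4)@(7, 9): e=[-20,30,46] → .
    (4,4)@(9, 9): e=[-4,34,26] → .
    (5,4)@(11, 9): e=[12,38,6] → X
  covered (7 px):
    . . . . . . . . .
    . . X . . . . . .
    . . X X . . . . .
    . . . X X . . . .
    . . . . . X . . .
    . . . . . . X . .
    . . . . . . . . .
    . . . . . . . . .
    . . . . . . . . .
    . . . . . . . . .
    . . . . . . . . .
    . . . . . . . . .
T2:
  2·area = 40  (B↔C swapped to make it positive)
  edge (14, 14)→(6, 6): d=(-8,-8) top-left  bias=+0
  edge (6, 6)→(17, 12): d=(11,6) right/bottom  bias=-1
  edge (17, 12)→(14, 14): d=(-3,2) right/bottom  bias=-1
    (0,0)@(1, 1): e=[0,-25,65] → .  [on edge]
    (1,1)@(3, 3): e=[0,-15,55] → .  [on edge]
    (2,2)@(5, 5): e=[0,-5,45] → .  [on edge]
    (3,3)@(7, 7): e=[0,5,35] → X  [on edge]
    (4,3)@(9, 7): e=[16,-7,31] → .
    (3,4)@(7, 9): e=[-16,27,29] → .
    (4,4)@(9, 9): e=[0,15,25] → X  [on edge]
    (5,4)@(11, 9): e=[16,3,21] → X
    (6,4)@(13, 9): e=[32,-9,17] → .
    (4,5)@(9, 11): e=[-16,37,19] → .
    (5,5)@(11, 11): e=[0,25,15] → X  [on edge]
    (6,5)@(13, 11): e=[16,13,11] → X
    (6,6)@(13, 13): e=[0,35,5] → X  [on edge]
    (7,7)@(15, 15): e=[0,45,-5] → .  [on edge]
    (8,8)@(17, 17): e=[0,55,-15] → .  [on edge]
  covered (8 px):
    . . . . . . . . .
    . . . . . . . . .
    . . . . . . . . .
    . . . X . . . . .
    . . . . X X . . .
    . . . . . X X X .
    . . . . . . X X .
    . . . . . . . . .
    . . . . . . . . .
    . . . . . . . . .
    . . . . . . . . .
    . . . . . . . . .

Final: 23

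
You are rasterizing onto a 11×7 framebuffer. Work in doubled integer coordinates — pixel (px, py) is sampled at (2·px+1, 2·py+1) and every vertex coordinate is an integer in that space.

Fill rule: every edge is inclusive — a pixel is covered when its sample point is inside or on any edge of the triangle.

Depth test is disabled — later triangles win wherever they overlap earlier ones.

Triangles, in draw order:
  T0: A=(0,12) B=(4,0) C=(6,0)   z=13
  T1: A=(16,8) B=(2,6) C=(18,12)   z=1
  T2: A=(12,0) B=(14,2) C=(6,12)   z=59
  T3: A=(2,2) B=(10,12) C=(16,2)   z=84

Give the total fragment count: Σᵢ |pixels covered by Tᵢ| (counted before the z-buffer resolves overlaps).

T0:
  2·area = 24
  edge (0, 12)→(4, 0): d=(4,-12) inclusive
  edge (4, 0)→(6, 0): d=(2,0) inclusive
  edge (6, 0)→(0, 12): d=(-6,12) inclusive
    (2,0)@(5, 1): e=[16,2,6] → █
    (3,0)@(7, 1): e=[40,2,-18] → ·
    (1,1)@(3, 3): e=[0,6,18] → █  [on edge]
    (2,1)@(5, 3): e=[24,6,-6] → ·
    (1,2)@(3, 5): e=[8,10,6] → █
    (2,2)@(5, 5): e=[32,10,-18] → ·
    (1,3)@(3, 7): e=[16,14,-6] → ·
    (0,4)@(1, 9): e=[0,18,6] → █  [on edge]
    (1,4)@(3, 9): e=[24,18,-18] → ·
    (0,5)@(1, 11): e=[8,22,-6] → ·
  covered (4 px):
    · · █ · · · · · · · ·
    · █ · · · · · · · · ·
    · █ · · · · · · · · ·
    · · · · · · · · · · ·
    █ · · · · · · · · · ·
    · · · · · · · · · · ·
    · · · · · · · · · · ·
T1:
  2·area = 52  (B↔C swapped to make it positive)
  edge (16, 8)→(18, 12): d=(2,4) inclusive
  edge (18, 12)→(2, 6): d=(-16,-6) inclusive
  edge (2, 6)→(16, 8): d=(14,2) inclusive
    (2,3)@(5, 7): e=[42,2,8] → █
    (3,3)@(7, 7): e=[34,14,4] → █
    (4,3)@(9, 7): e=[26,26,0] → █  [on edge]
    (5,3)@(11, 7): e=[18,38,-4] → ·
    (2,4)@(5, 9): e=[46,-30,36] → ·
    (3,4)@(7, 9): e=[38,-18,32] → ·
    (4,4)@(9, 9): e=[30,-6,28] → ·
    (5,4)@(11, 9): e=[22,6,24] → █
    (6,4)@(13, 9): e=[14,18,20] → █
    (7,4)@(15, 9): e=[6,30,16] → █
    (8,4)@(17, 9): e=[-2,42,12] → ·
    (5,5)@(11, 11): e=[26,-26,52] → ·
  covered (7 px):
    · · · · · · · · · · ·
    · · · · · · · · · · ·
    · · · · · · · · · · ·
    · · █ █ █ · · · · · ·
    · · · · · █ █ █ · · ·
    · · · · · · · · █ · ·
    · · · · · · · · · · ·
T2:
  2·area = 36
  edge (12, 0)→(14, 2): d=(2,2) inclusive
  edge (14, 2)→(6, 12): d=(-8,10) inclusive
  edge (6, 12)→(12, 0): d=(6,-12) inclusive
    (6,0)@(13, 1): e=[0,18,18] → █  [on edge]
    (7,0)@(15, 1): e=[-4,-2,42] → ·
    (5,1)@(11, 3): e=[8,22,6] → █
    (7,1)@(15, 3): e=[0,-18,54] → ·  [on edge]
    (5,2)@(11, 5): e=[12,6,18] → █
    (6,2)@(13, 5): e=[8,-14,42] → ·
    (8,2)@(17, 5): e=[0,-54,90] → ·  [on edge]
    (4,3)@(9, 7): e=[20,10,6] → █
    (5,3)@(11, 7): e=[16,-10,30] → ·
    (9,3)@(19, 7): e=[0,-90,126] → ·  [on edge]
    (4,4)@(9, 9): e=[24,-6,18] → ·
    (10,4)@(21, 9): e=[0,-126,162] → ·  [on edge]
  covered (5 px):
    · · · · · · █ · · · ·
    · · · · · █ █ · · · ·
    · · · · · █ · · · · ·
    · · · · █ · · · · · ·
    · · · · · · · · · · ·
    · · · · · · · · · · ·
    · · · · · · · · · · ·
T3:
  2·area = 140  (B↔C swapped to make it positive)
  edge (2, 2)→(16, 2): d=(14,0) inclusive
  edge (16, 2)→(10, 12): d=(-6,10) inclusive
  edge (10, 12)→(2, 2): d=(-8,-10) inclusive
    (1,1)@(3, 3): e=[14,124,2] → █
    (2,1)@(5, 3): e=[14,104,22] → █
    (3,1)@(7, 3): e=[14,84,42] → █
    (4,1)@(9, 3): e=[14,64,62] → █
    (5,1)@(11, 3): e=[14,44,82] → █
    (6,1)@(13, 3): e=[14,24,102] → █
    (7,1)@(15, 3): e=[14,4,122] → █
    (8,1)@(17, 3): e=[14,-16,142] → ·
    (1,2)@(3, 5): e=[42,112,-14] → ·
    (2,2)@(5, 5): e=[42,92,6] → █
    (7,2)@(15, 5): e=[42,-8,106] → ·
    (2,3)@(5, 7): e=[70,80,-10] → ·
    (6,3)@(13, 7): e=[70,0,70] → █  [on edge]
  covered (18 px):
    · · · · · · · · · · ·
    · █ █ █ █ █ █ █ · · ·
    · · █ █ █ █ █ · · · ·
    · · · █ █ █ █ · · · ·
    · · · · █ █ · · · · ·
    · · · · · · · · · · ·
    · · · · · · · · · · ·

Answer: 34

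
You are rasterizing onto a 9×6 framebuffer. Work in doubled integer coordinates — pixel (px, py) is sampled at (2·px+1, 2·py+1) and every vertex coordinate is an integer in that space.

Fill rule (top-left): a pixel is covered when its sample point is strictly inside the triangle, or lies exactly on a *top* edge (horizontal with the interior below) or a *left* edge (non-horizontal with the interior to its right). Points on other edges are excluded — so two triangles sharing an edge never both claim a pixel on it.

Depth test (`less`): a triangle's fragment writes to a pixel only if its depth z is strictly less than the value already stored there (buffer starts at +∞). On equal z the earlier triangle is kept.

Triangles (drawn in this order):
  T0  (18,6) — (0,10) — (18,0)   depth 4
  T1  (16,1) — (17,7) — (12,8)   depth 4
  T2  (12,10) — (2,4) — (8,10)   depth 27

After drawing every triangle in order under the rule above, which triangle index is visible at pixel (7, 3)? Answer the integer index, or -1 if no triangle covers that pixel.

T0:
  2·area = 108
  edge (18, 6)→(0, 10): d=(-18,4) right/bottom  bias=-1
  edge (0, 10)→(18, 0): d=(18,-10) top-left  bias=+0
  edge (18, 0)→(18, 6): d=(0,6) right/bottom  bias=-1
    (8,0)@(17, 1): e=[94,8,6] → X
    (6,1)@(13, 3): e=[74,4,30] → X
    (7,1)@(15, 3): e=[66,24,18] → X
    (4,2)@(9, 5): e=[54,0,54] → X  [on edge]
    (5,2)@(11, 5): e=[46,20,42] → X
    (3,3)@(7, 7): e=[26,16,66] → X
    (7,3)@(15, 7): e=[-6,96,18] → .
    (8,3)@(17, 7): e=[-14,116,6] → .
    (1,4)@(3, 9): e=[6,12,90] → X
    (2,4)@(5, 9): e=[-2,32,78] → .
    (3,4)@(7, 9): e=[-10,52,66] → .
    (4,4)@(9, 9): e=[-18,72,54] → .
  covered (14 px):
    . . . . . . . . X
    . . . . . . X X X
    . . . . X X X X X
    . . . X X X X . .
    . X . . . . . . .
    . . . . . . . . .
T1:
  2·area = 31
  edge (16, 1)→(17, 7): d=(1,6) right/bottom  bias=-1
  edge (17, 7)→(12, 8): d=(-5,1) right/bottom  bias=-1
  edge (12, 8)→(16, 1): d=(4,-7) top-left  bias=+0
    (7,1)@(15, 3): e=[8,22,1] → X
    (8,1)@(17, 3): e=[-4,20,15] → .
    (7,2)@(15, 5): e=[10,12,9] → X
    (8,2)@(17, 5): e=[-2,10,23] → .
    (6,3)@(13, 7): e=[24,4,3] → X
    (8,3)@(17, 7): e=[0,0,31] → .  [on edge]
    (3,4)@(7, 9): e=[62,0,-31] → .  [on edge]
    (6,4)@(13, 9): e=[26,-6,11] → .
    (7,4)@(15, 9): e=[14,-8,25] → .
  covered (4 px):
    . . . . . . . . .
    . . . . . . . X .
    . . . . . . . X .
    . . . . . . X X .
    . . . . . . . . .
    . . . . . . . . .
T2:
  2·area = 24  (B↔C swapped to make it positive)
  edge (12, 10)→(8, 10): d=(-4,0) right/bottom  bias=-1
  edge (8, 10)→(2, 4): d=(-6,-6) top-left  bias=+0
  edge (2, 4)→(12, 10): d=(10,6) right/bottom  bias=-1
    (0,1)@(1, 3): e=[28,0,-4] → .  [on edge]
    (1,2)@(3, 5): e=[20,0,4] → X  [on edge]
    (2,2)@(5, 5): e=[20,12,-8] → .
    (1,3)@(3, 7): e=[12,-12,24] → .
    (2,3)@(5, 7): e=[12,0,12] → X  [on edge]
    (3,3)@(7, 7): e=[12,12,0] → .  [on edge]
    (2,4)@(5, 9): e=[4,-12,32] → .
    (3,4)@(7, 9): e=[4,0,20] → X  [on edge]
    (4,4)@(9, 9): e=[4,12,8] → X
    (5,4)@(11, 9): e=[4,24,-4] → .
    (3,5)@(7, 11): e=[-4,-12,40] → .
    (4,5)@(9, 11): e=[-4,0,28] → .  [on edge]
  covered (4 px):
    . . . . . . . . .
    . . . . . . . . .
    . X . . . . . . .
    . . X . . . . . .
    . . . X X . . . .
    . . . . . . . . .

Z-buffer (winner per pixel, '.' = empty):
  . . . . . . . . 0
  . . . . . . 0 0 0
  . 2 . . 0 0 0 0 0
  . . 2 0 0 0 0 1 .
  . 0 . 2 2 . . . .
  . . . . . . . . .

Answer: 1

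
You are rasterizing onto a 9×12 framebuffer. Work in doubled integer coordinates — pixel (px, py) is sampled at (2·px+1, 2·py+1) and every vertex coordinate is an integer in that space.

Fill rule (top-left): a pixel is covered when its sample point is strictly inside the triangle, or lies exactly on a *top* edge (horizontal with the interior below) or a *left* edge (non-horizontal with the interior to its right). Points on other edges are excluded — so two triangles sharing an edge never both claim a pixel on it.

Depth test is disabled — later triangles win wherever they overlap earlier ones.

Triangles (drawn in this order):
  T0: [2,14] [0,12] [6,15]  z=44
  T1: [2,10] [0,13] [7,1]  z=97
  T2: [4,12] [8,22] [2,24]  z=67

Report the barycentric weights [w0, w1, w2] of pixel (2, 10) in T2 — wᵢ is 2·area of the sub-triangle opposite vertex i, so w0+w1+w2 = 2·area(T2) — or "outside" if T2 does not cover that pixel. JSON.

T0:
  2·area = 6
  edge (2, 14)→(0, 12): d=(-2,-2) top-left  bias=+0
  edge (0, 12)→(6, 15): d=(6,3) right/bottom  bias=-1
  edge (6, 15)→(2, 14): d=(-4,-1) top-left  bias=+0
    (0,6)@(1, 13): e=[0,3,3] → X  [on edge]
    (1,6)@(3, 13): e=[4,-3,5] → .
    (0,7)@(1, 15): e=[-4,15,-5] → .
    (1,7)@(3, 15): e=[0,9,-3] → .  [on edge]
    (2,8)@(5, 17): e=[0,15,-9] → .  [on edge]
    (3,9)@(7, 19): e=[0,21,-15] → .  [on edge]
    (4,10)@(9, 21): e=[0,27,-21] → .  [on edge]
    (5,11)@(11, 23): e=[0,33,-27] → .  [on edge]
  covered (1 px):
    . . . . . . . . .
    . . . . . . . . .
    . . . . . . . . .
    . . . . . . . . .
    . . . . . . . . .
    . . . . . . . . .
    X . . . . . . . .
    . . . . . . . . .
    . . . . . . . . .
    . . . . . . . . .
    . . . . . . . . .
    . . . . . . . . .
T1:
  2·area = 3
  edge (2, 10)→(0, 13): d=(-2,3) right/bottom  bias=-1
  edge (0, 13)→(7, 1): d=(7,-12) top-left  bias=+0
  edge (7, 1)→(2, 10): d=(-5,9) right/bottom  bias=-1
    (3,0)@(7, 1): e=[3,0,0] → .  [on edge]
  covered (0 px):
    . . . . . . . . .
    . . . . . . . . .
    . . . . . . . . .
    . . . . . . . . .
    . . . . . . . . .
    . . . . . . . . .
    . . . . . . . . .
    . . . . . . . . .
    . . . . . . . . .
    . . . . . . . . .
    . . . . . . . . .
    . . . . . . . . .
T2:
  2·area = 68
  edge (4, 12)→(8, 22): d=(4,10) right/bottom  bias=-1
  edge (8, 22)→(2, 24): d=(-6,2) right/bottom  bias=-1
  edge (2, 24)→(4, 12): d=(2,-12) top-left  bias=+0
    (2,7)@(5, 15): e=[2,48,18] → X
    (3,7)@(7, 15): e=[-18,44,42] → .
    (2,8)@(5, 17): e=[10,36,22] → X
    (3,8)@(7, 17): e=[-10,32,46] → .
    (1,9)@(3, 19): e=[38,28,2] → X
    (3,9)@(7, 19): e=[-2,20,50] → .
    (8,9)@(17, 19): e=[-102,0,170] → .  [on edge]
    (1,10)@(3, 21): e=[46,16,6] → X
    (3,10)@(7, 21): e=[6,8,54] → X
    (4,10)@(9, 21): e=[-14,4,78] → .
    (5,10)@(11, 21): e=[-34,0,102] → .  [on edge]
    (1,11)@(3, 23): e=[54,4,10] → X
    (2,11)@(5, 23): e=[34,0,34] → .  [on edge]
  covered (8 px):
    . . . . . . . . .
    . . . . . . . . .
    . . . . . . . . .
    . . . . . . . . .
    . . . . . . . . .
    . . . . . . . . .
    . . . . . . . . .
    . . X . . . . . .
    . . X . . . . . .
    . X X . . . . . .
    . X X X . . . . .
    . X . . . . . . .

Answer: [12,30,26]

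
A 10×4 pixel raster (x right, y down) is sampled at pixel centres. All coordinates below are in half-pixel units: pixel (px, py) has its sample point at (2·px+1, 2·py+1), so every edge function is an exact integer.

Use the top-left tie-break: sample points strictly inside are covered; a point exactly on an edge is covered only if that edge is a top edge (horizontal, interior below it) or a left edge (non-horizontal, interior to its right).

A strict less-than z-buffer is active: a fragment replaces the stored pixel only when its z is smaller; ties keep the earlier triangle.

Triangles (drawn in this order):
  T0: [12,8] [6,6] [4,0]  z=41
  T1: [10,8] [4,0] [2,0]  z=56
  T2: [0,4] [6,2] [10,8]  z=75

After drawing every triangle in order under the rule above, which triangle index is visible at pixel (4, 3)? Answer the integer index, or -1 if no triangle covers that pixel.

T0:
  2·area = 32
  edge (12, 8)→(6, 6): d=(-6,-2) top-left  bias=+0
  edge (6, 6)→(4, 0): d=(-2,-6) top-left  bias=+0
  edge (4, 0)→(12, 8): d=(8,8) right/bottom  bias=-1
    (2,0)@(5, 1): e=[28,4,0] → .  [on edge]
    (2,1)@(5, 3): e=[16,0,16] → X  [on edge]
    (3,1)@(7, 3): e=[20,12,0] → .  [on edge]
    (1,2)@(3, 5): e=[0,-16,48] → .  [on edge]
    (2,2)@(5, 5): e=[4,-4,32] → .
    (3,2)@(7, 5): e=[8,8,16] → X
    (4,2)@(9, 5): e=[12,20,0] → .  [on edge]
    (3,3)@(7, 7): e=[-4,4,32] → .
    (4,3)@(9, 7): e=[0,16,16] → X  [on edge]
    (5,3)@(11, 7): e=[4,28,0] → .  [on edge]
  covered (3 px):
    . . . . . . . . . .
    . . X . . . . . . .
    . . . X . . . . . .
    . . . . X . . . . .
T1:
  2·area = 16  (B↔C swapped to make it positive)
  edge (10, 8)→(2, 0): d=(-8,-8) top-left  bias=+0
  edge (2, 0)→(4, 0): d=(2,0) top-left  bias=+0
  edge (4, 0)→(10, 8): d=(6,8) right/bottom  bias=-1
    (1,0)@(3, 1): e=[0,2,14] → X  [on edge]
    (2,0)@(5, 1): e=[16,2,-2] → .
    (1,1)@(3, 3): e=[-16,6,26] → .
    (2,1)@(5, 3): e=[0,6,10] → X  [on edge]
    (3,1)@(7, 3): e=[16,6,-6] → .
    (2,2)@(5, 5): e=[-16,10,22] → .
    (3,2)@(7, 5): e=[0,10,6] → X  [on edge]
    (4,2)@(9, 5): e=[16,10,-10] → .
    (3,3)@(7, 7): e=[-16,14,18] → .
    (4,3)@(9, 7): e=[0,14,2] → X  [on edge]
    (5,3)@(11, 7): e=[16,14,-14] → .
  covered (4 px):
    . X . . . . . . . .
    . . X . . . . . . .
    . . . X . . . . . .
    . . . . X . . . . .
T2:
  2·area = 44
  edge (0, 4)→(6, 2): d=(6,-2) top-left  bias=+0
  edge (6, 2)→(10, 8): d=(4,6) right/bottom  bias=-1
  edge (10, 8)→(0, 4): d=(-10,-4) top-left  bias=+0
    (4,0)@(9, 1): e=[0,-22,66] → .  [on edge]
    (1,1)@(3, 3): e=[0,22,22] → X  [on edge]
    (2,1)@(5, 3): e=[4,10,30] → X
    (3,1)@(7, 3): e=[8,-2,38] → .
    (1,2)@(3, 5): e=[12,30,2] → X
    (3,2)@(7, 5): e=[20,6,18] → X
    (4,2)@(9, 5): e=[24,-6,26] → .
    (1,3)@(3, 7): e=[24,38,-18] → .
    (2,3)@(5, 7): e=[28,26,-10] → .
    (3,3)@(7, 7): e=[32,14,-2] → .
    (4,3)@(9, 7): e=[36,2,6] → X
    (5,3)@(11, 7): e=[40,-10,14] → .
  covered (6 px):
    . . . . . . . . . .
    . X X . . . . . . .
    . X X X . . . . . .
    . . . . X . . . . .

Z-buffer (winner per pixel, '.' = empty):
  . 1 . . . . . . . .
  . 2 0 . . . . . . .
  . 2 2 0 . . . . . .
  . . . . 0 . . . . .

Answer: 0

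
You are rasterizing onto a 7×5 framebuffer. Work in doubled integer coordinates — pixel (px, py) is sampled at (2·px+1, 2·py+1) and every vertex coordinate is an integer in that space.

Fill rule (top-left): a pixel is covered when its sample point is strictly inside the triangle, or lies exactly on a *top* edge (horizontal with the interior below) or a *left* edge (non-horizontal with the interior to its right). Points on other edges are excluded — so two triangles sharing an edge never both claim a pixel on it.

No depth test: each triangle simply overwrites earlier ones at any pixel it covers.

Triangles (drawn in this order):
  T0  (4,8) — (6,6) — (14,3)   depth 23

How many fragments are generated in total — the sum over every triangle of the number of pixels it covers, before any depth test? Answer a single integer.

T0:
  2·area = 10
  edge (4, 8)→(6, 6): d=(2,-2) top-left  bias=+0
  edge (6, 6)→(14, 3): d=(8,-3) top-left  bias=+0
  edge (14, 3)→(4, 8): d=(-10,5) right/bottom  bias=-1
    (5,0)@(11, 1): e=[0,-25,35] → ·  [on edge]
    (4,1)@(9, 3): e=[0,-15,25] → ·  [on edge]
    (3,2)@(7, 5): e=[0,-5,15] → ·  [on edge]
    (4,2)@(9, 5): e=[4,1,5] → █
    (5,2)@(11, 5): e=[8,7,-5] → ·
    (2,3)@(5, 7): e=[0,5,5] → █  [on edge]
    (3,3)@(7, 7): e=[4,11,-5] → ·
    (4,3)@(9, 7): e=[8,17,-15] → ·
    (1,4)@(3, 9): e=[0,15,-5] → ·  [on edge]
    (2,4)@(5, 9): e=[4,21,-15] → ·
  covered (2 px):
    · · · · · · ·
    · · · · · · ·
    · · · · █ · ·
    · · █ · · · ·
    · · · · · · ·

Final: 2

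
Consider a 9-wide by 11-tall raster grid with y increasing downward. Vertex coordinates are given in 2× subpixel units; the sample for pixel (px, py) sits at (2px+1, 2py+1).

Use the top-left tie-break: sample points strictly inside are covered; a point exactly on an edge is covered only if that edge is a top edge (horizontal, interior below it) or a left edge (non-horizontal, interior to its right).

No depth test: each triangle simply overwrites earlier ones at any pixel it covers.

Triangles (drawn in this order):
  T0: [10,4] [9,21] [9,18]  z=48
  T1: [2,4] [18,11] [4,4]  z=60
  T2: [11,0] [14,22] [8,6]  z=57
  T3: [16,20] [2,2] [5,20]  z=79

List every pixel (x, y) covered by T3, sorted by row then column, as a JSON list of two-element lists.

T0:
  2·area = 3
  edge (10, 4)→(9, 21): d=(-1,17) right/bottom  bias=-1
  edge (9, 21)→(9, 18): d=(0,-3) top-left  bias=+0
  edge (9, 18)→(10, 4): d=(1,-14) top-left  bias=+0
    (4,0)@(9, 1): e=[20,0,-17] → ·  [on edge]
    (4,1)@(9, 3): e=[18,0,-15] → ·  [on edge]
    (4,2)@(9, 5): e=[16,0,-13] → ·  [on edge]
    (4,3)@(9, 7): e=[14,0,-11] → ·  [on edge]
    (4,4)@(9, 9): e=[12,0,-9] → ·  [on edge]
    (4,5)@(9, 11): e=[10,0,-7] → ·  [on edge]
    (4,6)@(9, 13): e=[8,0,-5] → ·  [on edge]
    (4,7)@(9, 15): e=[6,0,-3] → ·  [on edge]
    (4,8)@(9, 17): e=[4,0,-1] → ·  [on edge]
    (4,9)@(9, 19): e=[2,0,1] → █  [on edge]
    (5,9)@(11, 19): e=[-32,6,29] → ·
    (4,10)@(9, 21): e=[0,0,3] → ·  [on edge]
  covered (1 px):
    · · · · · · · · ·
    · · · · · · · · ·
    · · · · · · · · ·
    · · · · · · · · ·
    · · · · · · · · ·
    · · · · · · · · ·
    · · · · · · · · ·
    · · · · · · · · ·
    · · · · · · · · ·
    · · · · █ · · · ·
    · · · · · · · · ·
T1:
  2·area = 14  (B↔C swapped to make it positive)
  edge (2, 4)→(4, 4): d=(2,0) top-left  bias=+0
  edge (4, 4)→(18, 11): d=(14,7) right/bottom  bias=-1
  edge (18, 11)→(2, 4): d=(-16,-7) top-left  bias=+0
    (2,2)@(5, 5): e=[2,7,5] → █
    (3,2)@(7, 5): e=[2,-7,19] → ·
    (2,3)@(5, 7): e=[6,35,-27] → ·
    (4,3)@(9, 7): e=[6,7,1] → █
    (5,3)@(11, 7): e=[6,-7,15] → ·
    (4,4)@(9, 9): e=[10,35,-31] → ·
  covered (2 px):
    · · · · · · · · ·
    · · · · · · · · ·
    · · █ · · · · · ·
    · · · · █ · · · ·
    · · · · · · · · ·
    · · · · · · · · ·
    · · · · · · · · ·
    · · · · · · · · ·
    · · · · · · · · ·
    · · · · · · · · ·
    · · · · · · · · ·
T2:
  2·area = 84
  edge (11, 0)→(14, 22): d=(3,22) right/bottom  bias=-1
  edge (14, 22)→(8, 6): d=(-6,-16) top-left  bias=+0
  edge (8, 6)→(11, 0): d=(3,-6) top-left  bias=+0
    (5,0)@(11, 1): e=[3,78,3] → █
    (6,0)@(13, 1): e=[-41,110,15] → ·
    (5,1)@(11, 3): e=[9,66,9] → █
    (6,1)@(13, 3): e=[-35,98,21] → ·
    (4,2)@(9, 5): e=[59,22,3] → █
    (6,2)@(13, 5): e=[-29,86,27] → ·
    (4,3)@(9, 7): e=[65,10,9] → █
    (6,3)@(13, 7): e=[-23,74,33] → ·
    (4,4)@(9, 9): e=[71,-2,15] → ·
    (5,4)@(11, 9): e=[27,30,27] → █
    (6,4)@(13, 9): e=[-17,62,39] → ·
    (5,5)@(11, 11): e=[33,18,33] → █
  covered (12 px):
    · · · · · █ · · ·
    · · · · · █ · · ·
    · · · · █ █ · · ·
    · · · · █ █ · · ·
    · · · · · █ · · ·
    · · · · · █ · · ·
    · · · · · █ · · ·
    · · · · · · █ · ·
    · · · · · · █ · ·
    · · · · · · █ · ·
    · · · · · · · · ·
T3:
  2·area = 198  (B↔C swapped to make it positive)
  edge (16, 20)→(5, 20): d=(-11,0) right/bottom  bias=-1
  edge (5, 20)→(2, 2): d=(-3,-18) top-left  bias=+0
  edge (2, 2)→(16, 20): d=(14,18) right/bottom  bias=-1
    (1,2)@(3, 5): e=[165,9,24] → █
    (2,2)@(5, 5): e=[165,45,-12] → ·
    (1,3)@(3, 7): e=[143,3,52] → █
    (2,3)@(5, 7): e=[143,39,16] → █
    (3,3)@(7, 7): e=[143,75,-20] → ·
    (1,4)@(3, 9): e=[121,-3,80] → ·
    (2,4)@(5, 9): e=[121,33,44] → █
    (3,4)@(7, 9): e=[121,69,8] → █
    (4,4)@(9, 9): e=[121,105,-28] → ·
    (2,5)@(5, 11): e=[99,27,72] → █
    (4,5)@(9, 11): e=[99,99,0] → ·  [on edge]
    (2,6)@(5, 13): e=[77,21,100] → █
  covered (25 px):
    · · · · · · · · ·
    · · · · · · · · ·
    · █ · · · · · · ·
    · █ █ · · · · · ·
    · · █ █ · · · · ·
    · · █ █ · · · · ·
    · · █ █ █ · · · ·
    · · █ █ █ █ · · ·
    · · █ █ █ █ █ · ·
    · · █ █ █ █ █ █ ·
    · · · · · · · · ·

Answer: [[1,2],[1,3],[2,3],[2,4],[3,4],[2,5],[3,5],[2,6],[3,6],[4,6],[2,7],[3,7],[4,7],[5,7],[2,8],[3,8],[4,8],[5,8],[6,8],[2,9],[3,9],[4,9],[5,9],[6,9],[7,9]]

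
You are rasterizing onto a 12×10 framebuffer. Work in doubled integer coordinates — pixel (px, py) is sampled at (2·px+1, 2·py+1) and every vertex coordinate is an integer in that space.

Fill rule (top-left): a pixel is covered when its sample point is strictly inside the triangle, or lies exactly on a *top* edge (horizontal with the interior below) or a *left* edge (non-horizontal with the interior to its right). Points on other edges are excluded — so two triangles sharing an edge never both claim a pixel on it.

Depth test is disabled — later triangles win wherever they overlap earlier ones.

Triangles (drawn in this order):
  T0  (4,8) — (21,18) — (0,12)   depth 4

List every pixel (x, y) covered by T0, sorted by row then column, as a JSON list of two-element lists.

T0:
  2·area = 108
  edge (4, 8)→(21, 18): d=(17,10) right/bottom  bias=-1
  edge (21, 18)→(0, 12): d=(-21,-6) top-left  bias=+0
  edge (0, 12)→(4, 8): d=(4,-4) top-left  bias=+0
    (5,0)@(11, 1): e=[-189,297,0] → .  [on edge]
    (4,1)@(9, 3): e=[-135,243,0] → .  [on edge]
    (3,2)@(7, 5): e=[-81,189,0] → .  [on edge]
    (2,3)@(5, 7): e=[-27,135,0] → .  [on edge]
    (1,4)@(3, 9): e=[27,81,0] → X  [on edge]
    (2,4)@(5, 9): e=[7,93,8] → X
    (3,4)@(7, 9): e=[-13,105,16] → .
    (0,5)@(1, 11): e=[81,27,0] → X  [on edge]
    (3,5)@(7, 11): e=[21,63,24] → X
    (4,5)@(9, 11): e=[1,75,32] → X
    (5,5)@(11, 11): e=[-19,87,40] → .
    (0,6)@(1, 13): e=[115,-15,8] → .
  covered (15 px):
    . . . . . . . . . . . .
    . . . . . . . . . . . .
    . . . . . . . . . . . .
    . . . . . . . . . . . .
    . X X . . . . . . . . .
    X X X X X . . . . . . .
    . . X X X X . . . . . .
    . . . . . X X X . . . .
    . . . . . . . . . X . .
    . . . . . . . . . . . .

Result: [[1,4],[2,4],[0,5],[1,5],[2,5],[3,5],[4,5],[2,6],[3,6],[4,6],[5,6],[5,7],[6,7],[7,7],[9,8]]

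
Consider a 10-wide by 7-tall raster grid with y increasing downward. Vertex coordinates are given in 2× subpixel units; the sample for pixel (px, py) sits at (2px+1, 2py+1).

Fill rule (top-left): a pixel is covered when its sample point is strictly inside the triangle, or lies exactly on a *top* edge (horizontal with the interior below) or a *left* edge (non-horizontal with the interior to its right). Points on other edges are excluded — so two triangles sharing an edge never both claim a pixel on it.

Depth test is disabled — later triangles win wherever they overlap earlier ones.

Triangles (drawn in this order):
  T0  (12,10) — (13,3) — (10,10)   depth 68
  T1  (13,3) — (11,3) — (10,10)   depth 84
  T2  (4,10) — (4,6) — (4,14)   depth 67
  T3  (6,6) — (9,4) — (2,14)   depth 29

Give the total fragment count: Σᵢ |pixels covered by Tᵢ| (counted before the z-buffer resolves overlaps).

T0:
  2·area = 14  (B↔C swapped to make it positive)
  edge (12, 10)→(10, 10): d=(-2,0) right/bottom  bias=-1
  edge (10, 10)→(13, 3): d=(3,-7) top-left  bias=+0
  edge (13, 3)→(12, 10): d=(-1,7) right/bottom  bias=-1
    (6,1)@(13, 3): e=[14,0,0] → ·  [on edge]
    (5,4)@(11, 9): e=[2,4,8] → #
    (6,4)@(13, 9): e=[2,18,-6] → ·
    (5,5)@(11, 11): e=[-2,10,6] → ·
  covered (1 px):
    · · · · · · · · · ·
    · · · · · · · · · ·
    · · · · · · · · · ·
    · · · · · · · · · ·
    · · · · · # · · · ·
    · · · · · · · · · ·
    · · · · · · · · · ·
T1:
  2·area = 14  (B↔C swapped to make it positive)
  edge (13, 3)→(10, 10): d=(-3,7) right/bottom  bias=-1
  edge (10, 10)→(11, 3): d=(1,-7) top-left  bias=+0
  edge (11, 3)→(13, 3): d=(2,0) top-left  bias=+0
    (0,1)@(1, 3): e=[84,-70,0] → ·  [on edge]
    (1,1)@(3, 3): e=[70,-56,0] → ·  [on edge]
    (2,1)@(5, 3): e=[56,-42,0] → ·  [on edge]
    (3,1)@(7, 3): e=[42,-28,0] → ·  [on edge]
    (4,1)@(9, 3): e=[28,-14,0] → ·  [on edge]
    (5,1)@(11, 3): e=[14,0,0] → #  [on edge]
    (6,1)@(13, 3): e=[0,14,0] → ·  [on edge]
    (7,1)@(15, 3): e=[-14,28,0] → ·  [on edge]
    (8,1)@(17, 3): e=[-28,42,0] → ·  [on edge]
    (9,1)@(19, 3): e=[-42,56,0] → ·  [on edge]
    (5,2)@(11, 5): e=[8,2,4] → #
    (6,2)@(13, 5): e=[-6,16,4] → ·
  covered (3 px):
    · · · · · · · · · ·
    · · · · · # · · · ·
    · · · · · # · · · ·
    · · · · · # · · · ·
    · · · · · · · · · ·
    · · · · · · · · · ·
    · · · · · · · · · ·
T2:
  degenerate (2·area = 0) — covers nothing
T3:
  2·area = 16
  edge (6, 6)→(9, 4): d=(3,-2) top-left  bias=+0
  edge (9, 4)→(2, 14): d=(-7,10) right/bottom  bias=-1
  edge (2, 14)→(6, 6): d=(4,-8) top-left  bias=+0
    (2,4)@(5, 9): e=[7,5,4] → #
    (3,4)@(7, 9): e=[11,-15,20] → ·
    (2,5)@(5, 11): e=[13,-9,12] → ·
  covered (1 px):
    · · · · · · · · · ·
    · · · · · · · · · ·
    · · · · · · · · · ·
    · · · · · · · · · ·
    · · # · · · · · · ·
    · · · · · · · · · ·
    · · · · · · · · · ·

Result: 5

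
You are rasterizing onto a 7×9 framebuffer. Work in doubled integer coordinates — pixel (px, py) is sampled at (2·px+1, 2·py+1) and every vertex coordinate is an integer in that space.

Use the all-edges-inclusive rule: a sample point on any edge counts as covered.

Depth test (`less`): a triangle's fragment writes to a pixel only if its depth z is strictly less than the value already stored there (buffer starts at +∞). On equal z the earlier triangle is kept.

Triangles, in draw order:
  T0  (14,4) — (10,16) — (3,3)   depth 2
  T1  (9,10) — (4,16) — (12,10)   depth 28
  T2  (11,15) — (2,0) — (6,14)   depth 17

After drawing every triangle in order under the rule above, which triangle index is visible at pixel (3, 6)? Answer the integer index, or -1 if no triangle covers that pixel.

T0:
  2·area = 136
  edge (14, 4)→(10, 16): d=(-4,12) inclusive
  edge (10, 16)→(3, 3): d=(-7,-13) inclusive
  edge (3, 3)→(14, 4): d=(11,1) inclusive
    (1,1)@(3, 3): e=[136,0,0] → X  [on edge]
    (2,1)@(5, 3): e=[112,26,-2] → .
    (1,2)@(3, 5): e=[128,-14,22] → .
    (2,2)@(5, 5): e=[104,12,20] → X
    (3,2)@(7, 5): e=[80,38,18] → X
    (4,2)@(9, 5): e=[56,64,16] → X
    (5,2)@(11, 5): e=[32,90,14] → X
    (6,2)@(13, 5): e=[8,116,12] → X
    (2,3)@(5, 7): e=[96,-2,42] → .
    (3,3)@(7, 7): e=[72,24,40] → X
    (6,3)@(13, 7): e=[0,102,34] → X  [on edge]
    (3,4)@(7, 9): e=[64,10,62] → X
    (5,6)@(11, 13): e=[0,34,102] → X  [on edge]
  covered (17 px):
    . . . . . . .
    . X . . . . .
    . . X X X X X
    . . . X X X X
    . . . X X X .
    . . . . X X .
    . . . . X X .
    . . . . . . .
    . . . . . . .
T1:
  2·area = 18  (B↔C swapped to make it positive)
  edge (9, 10)→(12, 10): d=(3,0) inclusive
  edge (12, 10)→(4, 16): d=(-8,6) inclusive
  edge (4, 16)→(9, 10): d=(5,-6) inclusive
    (4,5)@(9, 11): e=[3,10,5] → X
    (5,5)@(11, 11): e=[3,-2,17] → .
    (3,6)@(7, 13): e=[9,6,3] → X
    (4,6)@(9, 13): e=[9,-6,15] → .
    (2,7)@(5, 15): e=[15,2,1] → X
    (3,7)@(7, 15): e=[15,-10,13] → .
    (2,8)@(5, 17): e=[21,-14,11] → .
  covered (3 px):
    . . . . . . .
    . . . . . . .
    . . . . . . .
    . . . . . . .
    . . . . . . .
    . . . . X . .
    . . . X . . .
    . . X . . . .
    . . . . . . .
T2:
  2·area = 66  (B↔C swapped to make it positive)
  edge (11, 15)→(6, 14): d=(-5,-1) inclusive
  edge (6, 14)→(2, 0): d=(-4,-14) inclusive
  edge (2, 0)→(11, 15): d=(9,15) inclusive
    (1,1)@(3, 3): e=[52,2,12] → X
    (2,1)@(5, 3): e=[54,30,-18] → .
    (1,2)@(3, 5): e=[42,-6,30] → .
    (2,2)@(5, 5): e=[44,22,0] → X  [on edge]
    (3,2)@(7, 5): e=[46,50,-30] → .
    (2,3)@(5, 7): e=[34,14,18] → X
    (3,3)@(7, 7): e=[36,42,-12] → .
    (2,4)@(5, 9): e=[24,6,36] → X
    (3,4)@(7, 9): e=[26,34,6] → X
    (4,4)@(9, 9): e=[28,62,-24] → .
    (2,5)@(5, 11): e=[14,-2,54] → .
    (3,5)@(7, 11): e=[16,26,24] → X
    (0,6)@(1, 13): e=[0,-66,132] → .  [on edge]
    (5,7)@(11, 15): e=[0,66,0] → X  [on edge]
  covered (9 px):
    . . . . . . .
    . X . . . . .
    . . X . . . .
    . . X . . . .
    . . X X . . .
    . . . X . . .
    . . . X X . .
    . . . . . X .
    . . . . . . .

Z-buffer (winner per pixel, '.' = empty):
  . . . . . . .
  . 0 . . . . .
  . . 0 0 0 0 0
  . . 2 0 0 0 0
  . . 2 0 0 0 .
  . . . 2 0 0 .
  . . . 2 0 0 .
  . . 1 . . 2 .
  . . . . . . .

Final: 2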